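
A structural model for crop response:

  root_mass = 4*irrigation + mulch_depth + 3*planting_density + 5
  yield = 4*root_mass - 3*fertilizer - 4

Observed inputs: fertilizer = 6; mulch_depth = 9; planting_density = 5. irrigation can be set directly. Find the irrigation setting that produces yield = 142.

Substituting into the root_mass equation gives root_mass = 4*irrigation + 29.
So yield = 16*irrigation + 94.
Solve 16*irrigation + 94 = 142: irrigation = (142 - 94) / 16 = 3.

irrigation = 3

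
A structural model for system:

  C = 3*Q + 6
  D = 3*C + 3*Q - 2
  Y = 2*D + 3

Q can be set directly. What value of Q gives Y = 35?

Q = 0

Substituting into the D equation gives D = 12*Q + 16.
So Y = 24*Q + 35.
Solve 24*Q + 35 = 35: Q = (35 - 35) / 24 = 0.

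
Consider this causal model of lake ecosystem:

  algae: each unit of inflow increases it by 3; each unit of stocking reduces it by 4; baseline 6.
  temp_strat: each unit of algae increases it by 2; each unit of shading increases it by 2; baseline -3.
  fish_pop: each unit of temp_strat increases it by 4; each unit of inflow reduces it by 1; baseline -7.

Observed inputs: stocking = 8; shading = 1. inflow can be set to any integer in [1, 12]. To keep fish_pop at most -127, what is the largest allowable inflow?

Substituting into the algae equation gives algae = 3*inflow - 26.
Substituting into the temp_strat equation gives temp_strat = 6*inflow - 53.
This gives fish_pop = 23*inflow - 219.
Require 23*inflow - 219 ≤ -127, so inflow ≤ 4.
The largest integer in [1, 12] satisfying this is 4.

inflow = 4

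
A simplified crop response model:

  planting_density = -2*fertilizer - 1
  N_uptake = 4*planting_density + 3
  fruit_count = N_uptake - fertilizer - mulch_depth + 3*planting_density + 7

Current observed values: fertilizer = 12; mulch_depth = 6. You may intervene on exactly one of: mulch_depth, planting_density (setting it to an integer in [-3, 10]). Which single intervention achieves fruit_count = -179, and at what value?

set mulch_depth = 2

Intervening on mulch_depth: with other inputs at their observed values, fruit_count = -mulch_depth - 177. Solving for -179 gives mulch_depth = 2, within [-3, 10].
Intervening on planting_density: fruit_count = 7*planting_density - 8. Reaching -179 requires planting_density = -171/7, not an integer.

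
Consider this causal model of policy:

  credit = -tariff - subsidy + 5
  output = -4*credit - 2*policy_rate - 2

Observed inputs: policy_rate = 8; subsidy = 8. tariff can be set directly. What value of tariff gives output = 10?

Substituting into the credit equation gives credit = -tariff - 3.
Substituting into the output equation gives output = 4*tariff - 6.
Solve 4*tariff - 6 = 10: tariff = (10 + 6) / 4 = 4.

tariff = 4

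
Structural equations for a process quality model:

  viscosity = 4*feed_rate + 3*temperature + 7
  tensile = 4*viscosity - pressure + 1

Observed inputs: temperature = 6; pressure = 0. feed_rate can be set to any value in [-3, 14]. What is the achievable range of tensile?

53 to 325

Substituting into the viscosity equation gives viscosity = 4*feed_rate + 25.
Substituting into the tensile equation gives tensile = 16*feed_rate + 101.
Linear in feed_rate, so extremes are at the endpoints: feed_rate = -3 gives tensile = 53; feed_rate = 14 gives tensile = 325.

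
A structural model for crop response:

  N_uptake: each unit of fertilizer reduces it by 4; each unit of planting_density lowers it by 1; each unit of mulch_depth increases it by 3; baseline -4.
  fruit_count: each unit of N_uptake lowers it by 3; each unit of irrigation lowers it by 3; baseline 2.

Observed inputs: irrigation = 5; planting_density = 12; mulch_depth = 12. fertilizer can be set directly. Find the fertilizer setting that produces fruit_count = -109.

Substituting into the N_uptake equation gives N_uptake = -4*fertilizer + 20.
This gives fruit_count = 12*fertilizer - 73.
Solve 12*fertilizer - 73 = -109: fertilizer = (-109 + 73) / 12 = -3.

fertilizer = -3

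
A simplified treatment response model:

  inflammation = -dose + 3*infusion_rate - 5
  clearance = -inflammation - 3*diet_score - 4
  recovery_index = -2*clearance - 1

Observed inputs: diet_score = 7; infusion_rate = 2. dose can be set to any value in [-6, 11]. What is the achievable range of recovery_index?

29 to 63

Substituting into the inflammation equation gives inflammation = -dose + 1.
Substituting into the clearance equation gives clearance = dose - 26.
Substituting into the recovery_index equation gives recovery_index = -2*dose + 51.
Linear in dose, so extremes are at the endpoints: dose = -6 gives recovery_index = 63; dose = 11 gives recovery_index = 29.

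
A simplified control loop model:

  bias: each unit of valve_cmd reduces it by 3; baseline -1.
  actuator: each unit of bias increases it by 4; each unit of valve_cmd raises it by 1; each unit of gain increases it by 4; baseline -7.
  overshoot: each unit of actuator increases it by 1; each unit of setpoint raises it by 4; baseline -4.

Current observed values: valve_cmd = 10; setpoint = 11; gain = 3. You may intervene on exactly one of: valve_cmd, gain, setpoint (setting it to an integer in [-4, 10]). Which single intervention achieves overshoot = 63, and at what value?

set valve_cmd = -2

Intervening on valve_cmd: with other inputs at their observed values, overshoot = -11*valve_cmd + 41. Solving for 63 gives valve_cmd = -2, within [-4, 10].
Intervening on gain: overshoot = 4*gain - 81. Reaching 63 requires gain = 36, outside [-4, 10].
Intervening on setpoint: overshoot = 4*setpoint - 113. Reaching 63 requires setpoint = 44, outside [-4, 10].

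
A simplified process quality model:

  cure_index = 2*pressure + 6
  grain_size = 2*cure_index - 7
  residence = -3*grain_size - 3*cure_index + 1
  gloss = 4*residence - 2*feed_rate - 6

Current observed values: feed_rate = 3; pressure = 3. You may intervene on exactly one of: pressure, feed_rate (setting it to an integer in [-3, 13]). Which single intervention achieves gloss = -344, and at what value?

set feed_rate = -3

Intervening on pressure: gloss = -72*pressure - 140. Reaching -344 requires pressure = 17/6, not an integer.
Intervening on feed_rate: with other inputs at their observed values, gloss = -2*feed_rate - 350. Solving for -344 gives feed_rate = -3, within [-3, 13].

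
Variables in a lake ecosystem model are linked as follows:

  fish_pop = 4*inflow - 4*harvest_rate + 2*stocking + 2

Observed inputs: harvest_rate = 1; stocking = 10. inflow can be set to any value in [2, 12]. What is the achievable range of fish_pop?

Substituting into the fish_pop equation gives fish_pop = 4*inflow + 18.
Linear in inflow, so extremes are at the endpoints: inflow = 2 gives fish_pop = 26; inflow = 12 gives fish_pop = 66.

26 to 66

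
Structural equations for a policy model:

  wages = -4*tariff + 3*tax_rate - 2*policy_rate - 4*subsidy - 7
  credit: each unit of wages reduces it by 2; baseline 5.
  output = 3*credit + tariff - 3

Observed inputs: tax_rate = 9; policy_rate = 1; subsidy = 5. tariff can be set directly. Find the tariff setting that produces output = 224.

Substituting into the wages equation gives wages = -4*tariff - 2.
Substituting into the credit equation gives credit = 8*tariff + 9.
Substituting into the output equation gives output = 25*tariff + 24.
Solve 25*tariff + 24 = 224: tariff = (224 - 24) / 25 = 8.

tariff = 8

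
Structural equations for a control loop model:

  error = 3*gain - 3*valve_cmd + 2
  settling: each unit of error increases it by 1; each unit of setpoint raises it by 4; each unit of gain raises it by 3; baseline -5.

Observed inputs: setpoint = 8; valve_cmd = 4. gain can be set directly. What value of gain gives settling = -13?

Substituting into the error equation gives error = 3*gain - 10.
Substituting into the settling equation gives settling = 6*gain + 17.
Solve 6*gain + 17 = -13: gain = (-13 - 17) / 6 = -5.

gain = -5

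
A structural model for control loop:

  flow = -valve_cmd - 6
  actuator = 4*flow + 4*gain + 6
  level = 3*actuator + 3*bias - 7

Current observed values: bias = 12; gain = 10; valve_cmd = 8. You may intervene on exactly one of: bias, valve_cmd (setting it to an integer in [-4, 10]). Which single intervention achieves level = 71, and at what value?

Intervening on bias: level = 3*bias - 37. Reaching 71 requires bias = 36, outside [-4, 10].
Intervening on valve_cmd: with other inputs at their observed values, level = -12*valve_cmd + 95. Solving for 71 gives valve_cmd = 2, within [-4, 10].

set valve_cmd = 2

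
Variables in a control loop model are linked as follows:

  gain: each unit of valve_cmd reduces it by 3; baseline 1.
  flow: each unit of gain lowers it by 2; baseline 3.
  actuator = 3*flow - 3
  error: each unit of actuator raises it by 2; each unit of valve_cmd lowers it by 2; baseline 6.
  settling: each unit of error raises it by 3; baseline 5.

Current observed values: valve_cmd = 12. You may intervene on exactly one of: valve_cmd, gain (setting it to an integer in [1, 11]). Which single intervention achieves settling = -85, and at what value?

Intervening on valve_cmd: settling = 102*valve_cmd + 23. Reaching -85 requires valve_cmd = -18/17, not an integer.
Intervening on gain: with other inputs at their observed values, settling = -36*gain - 13. Solving for -85 gives gain = 2, within [1, 11].

set gain = 2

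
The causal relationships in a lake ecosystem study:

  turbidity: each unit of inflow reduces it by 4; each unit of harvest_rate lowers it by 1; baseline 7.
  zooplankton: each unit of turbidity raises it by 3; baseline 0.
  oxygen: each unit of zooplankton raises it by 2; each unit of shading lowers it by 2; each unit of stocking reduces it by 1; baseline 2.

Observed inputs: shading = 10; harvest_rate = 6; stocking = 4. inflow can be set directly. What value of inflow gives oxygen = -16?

inflow = 0

Substituting into the turbidity equation gives turbidity = -4*inflow + 1.
Substituting into the zooplankton equation gives zooplankton = -12*inflow + 3.
oxygen becomes -24*inflow - 16.
Solve -24*inflow - 16 = -16: inflow = (-16 + 16) / -24 = 0.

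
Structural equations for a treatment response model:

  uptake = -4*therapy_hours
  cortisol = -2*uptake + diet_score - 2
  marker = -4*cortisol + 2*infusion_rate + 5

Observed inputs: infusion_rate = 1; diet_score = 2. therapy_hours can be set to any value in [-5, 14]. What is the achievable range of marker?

-441 to 167

Substituting into the cortisol equation gives cortisol = 8*therapy_hours.
Substituting into the marker equation gives marker = -32*therapy_hours + 7.
Linear in therapy_hours, so extremes are at the endpoints: therapy_hours = -5 gives marker = 167; therapy_hours = 14 gives marker = -441.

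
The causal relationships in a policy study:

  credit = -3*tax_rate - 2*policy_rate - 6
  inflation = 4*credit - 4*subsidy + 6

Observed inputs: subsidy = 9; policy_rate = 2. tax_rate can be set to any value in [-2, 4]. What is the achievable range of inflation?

Substituting into the credit equation gives credit = -3*tax_rate - 10.
Substituting into the inflation equation gives inflation = -12*tax_rate - 70.
Linear in tax_rate, so extremes are at the endpoints: tax_rate = -2 gives inflation = -46; tax_rate = 4 gives inflation = -118.

-118 to -46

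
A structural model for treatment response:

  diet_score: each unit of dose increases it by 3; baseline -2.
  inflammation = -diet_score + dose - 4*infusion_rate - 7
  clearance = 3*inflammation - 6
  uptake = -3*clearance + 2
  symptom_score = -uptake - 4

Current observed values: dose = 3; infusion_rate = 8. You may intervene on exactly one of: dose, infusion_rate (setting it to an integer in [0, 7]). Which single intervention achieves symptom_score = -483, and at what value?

set dose = 7

Intervening on dose: with other inputs at their observed values, symptom_score = -18*dose - 357. Solving for -483 gives dose = 7, within [0, 7].
Intervening on infusion_rate: symptom_score = -36*infusion_rate - 123. Reaching -483 requires infusion_rate = 10, outside [0, 7].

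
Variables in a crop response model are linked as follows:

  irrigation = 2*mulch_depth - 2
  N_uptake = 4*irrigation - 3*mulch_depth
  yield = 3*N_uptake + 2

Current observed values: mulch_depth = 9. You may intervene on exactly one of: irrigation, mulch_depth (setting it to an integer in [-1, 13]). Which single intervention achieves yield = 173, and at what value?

Intervening on irrigation: yield = 12*irrigation - 79. Reaching 173 requires irrigation = 21, outside [-1, 13].
Intervening on mulch_depth: with other inputs at their observed values, yield = 15*mulch_depth - 22. Solving for 173 gives mulch_depth = 13, within [-1, 13].

set mulch_depth = 13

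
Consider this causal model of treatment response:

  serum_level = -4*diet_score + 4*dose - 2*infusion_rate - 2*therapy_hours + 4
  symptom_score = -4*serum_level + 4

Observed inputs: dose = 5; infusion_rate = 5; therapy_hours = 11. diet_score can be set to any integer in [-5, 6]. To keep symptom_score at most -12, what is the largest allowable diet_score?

Substituting into the serum_level equation gives serum_level = -4*diet_score - 8.
Substituting into the symptom_score equation gives symptom_score = 16*diet_score + 36.
Require 16*diet_score + 36 ≤ -12, so diet_score ≤ -3.
The largest integer in [-5, 6] satisfying this is -3.

diet_score = -3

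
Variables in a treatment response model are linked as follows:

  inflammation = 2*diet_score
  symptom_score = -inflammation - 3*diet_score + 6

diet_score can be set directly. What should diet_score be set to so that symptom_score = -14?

Substituting into the symptom_score equation gives symptom_score = -5*diet_score + 6.
Solve -5*diet_score + 6 = -14: diet_score = (-14 - 6) / -5 = 4.

diet_score = 4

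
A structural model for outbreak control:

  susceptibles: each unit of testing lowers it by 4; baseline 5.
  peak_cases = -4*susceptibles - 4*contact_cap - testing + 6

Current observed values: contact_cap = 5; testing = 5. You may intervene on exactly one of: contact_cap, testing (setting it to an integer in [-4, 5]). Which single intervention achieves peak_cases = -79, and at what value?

Intervening on contact_cap: peak_cases = -4*contact_cap + 61. Reaching -79 requires contact_cap = 35, outside [-4, 5].
Intervening on testing: with other inputs at their observed values, peak_cases = 15*testing - 34. Solving for -79 gives testing = -3, within [-4, 5].

set testing = -3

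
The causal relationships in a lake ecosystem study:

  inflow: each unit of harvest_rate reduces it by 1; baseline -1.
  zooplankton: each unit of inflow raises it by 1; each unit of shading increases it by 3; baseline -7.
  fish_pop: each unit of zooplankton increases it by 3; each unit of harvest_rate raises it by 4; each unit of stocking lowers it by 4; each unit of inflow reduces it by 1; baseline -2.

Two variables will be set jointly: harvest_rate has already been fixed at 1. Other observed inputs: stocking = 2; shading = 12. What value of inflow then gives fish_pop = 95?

inflow = 7

With harvest_rate held at 1:
Intervening on inflow fixes its value directly, overriding its dependence on harvest_rate.
Substituting into the zooplankton equation gives zooplankton = inflow + 29.
This gives fish_pop = 2*inflow + 81.
Solve 2*inflow + 81 = 95: inflow = (95 - 81) / 2 = 7.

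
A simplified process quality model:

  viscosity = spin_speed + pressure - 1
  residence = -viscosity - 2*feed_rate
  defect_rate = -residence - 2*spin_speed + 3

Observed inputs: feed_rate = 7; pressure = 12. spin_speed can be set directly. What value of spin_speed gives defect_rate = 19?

spin_speed = 9

Substituting into the viscosity equation gives viscosity = spin_speed + 11.
So residence = -spin_speed - 25.
defect_rate becomes -spin_speed + 28.
Solve -spin_speed + 28 = 19: spin_speed = (19 - 28) / -1 = 9.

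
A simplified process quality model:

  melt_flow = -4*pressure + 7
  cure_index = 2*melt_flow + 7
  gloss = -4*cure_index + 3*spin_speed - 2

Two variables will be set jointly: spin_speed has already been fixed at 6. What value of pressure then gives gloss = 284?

pressure = 11

With spin_speed held at 6:
Substituting into the cure_index equation gives cure_index = -8*pressure + 21.
Substituting into the gloss equation gives gloss = 32*pressure - 68.
Solve 32*pressure - 68 = 284: pressure = (284 + 68) / 32 = 11.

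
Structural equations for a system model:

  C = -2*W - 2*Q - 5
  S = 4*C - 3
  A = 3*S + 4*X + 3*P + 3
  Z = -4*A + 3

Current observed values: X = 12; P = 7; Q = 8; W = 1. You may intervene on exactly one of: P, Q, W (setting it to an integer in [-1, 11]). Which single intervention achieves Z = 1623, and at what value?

Intervening on P: Z = -12*P + 939. Reaching 1623 requires P = -57, outside [-1, 11].
Intervening on Q: Z = 96*Q + 87. Reaching 1623 requires Q = 16, outside [-1, 11].
Intervening on W: with other inputs at their observed values, Z = 96*W + 759. Solving for 1623 gives W = 9, within [-1, 11].

set W = 9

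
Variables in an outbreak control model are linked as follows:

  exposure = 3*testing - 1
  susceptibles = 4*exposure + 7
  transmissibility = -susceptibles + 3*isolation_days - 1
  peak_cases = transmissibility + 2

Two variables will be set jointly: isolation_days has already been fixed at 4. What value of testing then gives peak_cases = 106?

With isolation_days held at 4:
Substituting into the susceptibles equation gives susceptibles = 12*testing + 3.
Substituting into the transmissibility equation gives transmissibility = -12*testing + 8.
So peak_cases = -12*testing + 10.
Solve -12*testing + 10 = 106: testing = (106 - 10) / -12 = -8.

testing = -8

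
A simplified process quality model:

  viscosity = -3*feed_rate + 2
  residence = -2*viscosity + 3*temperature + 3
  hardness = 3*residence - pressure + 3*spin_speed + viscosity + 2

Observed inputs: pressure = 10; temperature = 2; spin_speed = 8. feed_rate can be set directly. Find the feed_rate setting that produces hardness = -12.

feed_rate = -3

Substituting into the residence equation gives residence = 6*feed_rate + 5.
So hardness = 15*feed_rate + 33.
Solve 15*feed_rate + 33 = -12: feed_rate = (-12 - 33) / 15 = -3.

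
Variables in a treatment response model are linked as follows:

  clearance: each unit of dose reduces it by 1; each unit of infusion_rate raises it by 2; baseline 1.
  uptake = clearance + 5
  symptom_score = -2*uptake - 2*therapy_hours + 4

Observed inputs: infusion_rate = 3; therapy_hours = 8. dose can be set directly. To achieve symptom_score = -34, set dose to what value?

dose = 1

Substituting into the clearance equation gives clearance = -dose + 7.
This gives uptake = -dose + 12.
Substituting into the symptom_score equation gives symptom_score = 2*dose - 36.
Solve 2*dose - 36 = -34: dose = (-34 + 36) / 2 = 1.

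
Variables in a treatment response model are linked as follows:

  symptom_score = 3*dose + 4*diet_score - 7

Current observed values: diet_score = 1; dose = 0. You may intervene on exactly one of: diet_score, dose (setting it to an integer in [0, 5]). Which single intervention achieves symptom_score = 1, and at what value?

Intervening on diet_score: with other inputs at their observed values, symptom_score = 4*diet_score - 7. Solving for 1 gives diet_score = 2, within [0, 5].
Intervening on dose: symptom_score = 3*dose - 3. Reaching 1 requires dose = 4/3, not an integer.

set diet_score = 2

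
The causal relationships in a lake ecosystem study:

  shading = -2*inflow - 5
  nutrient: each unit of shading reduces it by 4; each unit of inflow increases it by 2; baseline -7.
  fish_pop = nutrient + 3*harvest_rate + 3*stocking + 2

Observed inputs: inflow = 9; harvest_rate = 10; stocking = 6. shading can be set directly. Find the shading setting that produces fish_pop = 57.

shading = 1

Intervening on shading fixes its value directly, overriding its dependence on inflow.
Substituting into the nutrient equation gives nutrient = -4*shading + 11.
So fish_pop = -4*shading + 61.
Solve -4*shading + 61 = 57: shading = (57 - 61) / -4 = 1.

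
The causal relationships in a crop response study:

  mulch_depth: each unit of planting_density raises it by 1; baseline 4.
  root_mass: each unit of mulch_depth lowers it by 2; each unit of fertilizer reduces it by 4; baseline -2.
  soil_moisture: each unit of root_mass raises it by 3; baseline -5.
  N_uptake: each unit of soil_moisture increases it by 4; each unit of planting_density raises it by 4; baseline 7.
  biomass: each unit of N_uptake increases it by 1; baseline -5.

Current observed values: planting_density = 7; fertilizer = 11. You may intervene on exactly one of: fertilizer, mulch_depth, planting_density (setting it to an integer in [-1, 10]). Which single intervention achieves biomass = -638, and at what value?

set mulch_depth = 4

Intervening on fertilizer: biomass = -48*fertilizer - 278. Reaching -638 requires fertilizer = 15/2, not an integer.
Intervening on mulch_depth: with other inputs at their observed values, biomass = -24*mulch_depth - 542. Solving for -638 gives mulch_depth = 4, within [-1, 10].
Intervening on planting_density: biomass = -20*planting_density - 666. Reaching -638 requires planting_density = -7/5, not an integer.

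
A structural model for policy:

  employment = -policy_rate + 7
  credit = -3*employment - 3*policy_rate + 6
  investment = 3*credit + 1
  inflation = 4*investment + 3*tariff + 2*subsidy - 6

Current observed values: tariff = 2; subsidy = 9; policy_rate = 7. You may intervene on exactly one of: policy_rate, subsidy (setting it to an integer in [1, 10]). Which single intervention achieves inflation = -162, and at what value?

set subsidy = 7

Intervening on policy_rate: the paths from policy_rate to inflation cancel (net effect zero), leaving inflation = -158; -162 is unreachable this way.
Intervening on subsidy: with other inputs at their observed values, inflation = 2*subsidy - 176. Solving for -162 gives subsidy = 7, within [1, 10].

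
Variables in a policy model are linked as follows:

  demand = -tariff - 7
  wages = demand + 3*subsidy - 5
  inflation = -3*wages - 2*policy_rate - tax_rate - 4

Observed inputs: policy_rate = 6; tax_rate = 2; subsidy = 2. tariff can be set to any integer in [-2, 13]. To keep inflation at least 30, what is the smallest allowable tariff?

tariff = 10

Substituting into the wages equation gives wages = -tariff - 6.
This gives inflation = 3*tariff.
Require 3*tariff ≥ 30, so tariff ≥ 10.
The smallest integer in [-2, 13] satisfying this is 10.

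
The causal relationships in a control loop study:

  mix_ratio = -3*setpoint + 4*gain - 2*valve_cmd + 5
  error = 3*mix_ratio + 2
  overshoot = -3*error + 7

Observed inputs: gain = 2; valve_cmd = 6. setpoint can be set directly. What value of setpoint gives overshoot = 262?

setpoint = 10

Substituting into the mix_ratio equation gives mix_ratio = -3*setpoint + 1.
So error = -9*setpoint + 5.
Substituting into the overshoot equation gives overshoot = 27*setpoint - 8.
Solve 27*setpoint - 8 = 262: setpoint = (262 + 8) / 27 = 10.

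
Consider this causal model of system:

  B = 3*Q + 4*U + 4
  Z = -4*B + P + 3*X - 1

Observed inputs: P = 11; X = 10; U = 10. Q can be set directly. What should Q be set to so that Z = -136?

Q = 0

Substituting into the B equation gives B = 3*Q + 44.
Substituting into the Z equation gives Z = -12*Q - 136.
Solve -12*Q - 136 = -136: Q = (-136 + 136) / -12 = 0.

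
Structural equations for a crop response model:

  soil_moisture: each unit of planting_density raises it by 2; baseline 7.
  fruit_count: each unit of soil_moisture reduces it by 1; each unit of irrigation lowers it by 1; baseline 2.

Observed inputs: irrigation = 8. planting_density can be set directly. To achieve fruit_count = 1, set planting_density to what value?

planting_density = -7

Substituting into the fruit_count equation gives fruit_count = -2*planting_density - 13.
Solve -2*planting_density - 13 = 1: planting_density = (1 + 13) / -2 = -7.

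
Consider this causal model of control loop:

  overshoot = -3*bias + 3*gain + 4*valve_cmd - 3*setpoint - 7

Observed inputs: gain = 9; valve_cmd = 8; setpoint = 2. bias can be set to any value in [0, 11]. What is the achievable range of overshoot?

Substituting into the overshoot equation gives overshoot = -3*bias + 46.
Linear in bias, so extremes are at the endpoints: bias = 0 gives overshoot = 46; bias = 11 gives overshoot = 13.

13 to 46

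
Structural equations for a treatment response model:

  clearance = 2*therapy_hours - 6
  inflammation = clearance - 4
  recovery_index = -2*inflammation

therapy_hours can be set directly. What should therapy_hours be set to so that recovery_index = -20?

Substituting into the inflammation equation gives inflammation = 2*therapy_hours - 10.
Substituting into the recovery_index equation gives recovery_index = -4*therapy_hours + 20.
Solve -4*therapy_hours + 20 = -20: therapy_hours = (-20 - 20) / -4 = 10.

therapy_hours = 10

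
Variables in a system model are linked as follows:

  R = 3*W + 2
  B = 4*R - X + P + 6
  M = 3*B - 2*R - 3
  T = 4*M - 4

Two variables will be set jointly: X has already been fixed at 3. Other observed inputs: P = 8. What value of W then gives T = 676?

W = 4

With X held at 3:
Substituting into the B equation gives B = 12*W + 19.
Substituting into the M equation gives M = 30*W + 50.
T becomes 120*W + 196.
Solve 120*W + 196 = 676: W = (676 - 196) / 120 = 4.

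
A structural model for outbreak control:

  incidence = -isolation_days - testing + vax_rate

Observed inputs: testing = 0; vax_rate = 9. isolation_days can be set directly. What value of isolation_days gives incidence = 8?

Substituting into the incidence equation gives incidence = -isolation_days + 9.
Solve -isolation_days + 9 = 8: isolation_days = (8 - 9) / -1 = 1.

isolation_days = 1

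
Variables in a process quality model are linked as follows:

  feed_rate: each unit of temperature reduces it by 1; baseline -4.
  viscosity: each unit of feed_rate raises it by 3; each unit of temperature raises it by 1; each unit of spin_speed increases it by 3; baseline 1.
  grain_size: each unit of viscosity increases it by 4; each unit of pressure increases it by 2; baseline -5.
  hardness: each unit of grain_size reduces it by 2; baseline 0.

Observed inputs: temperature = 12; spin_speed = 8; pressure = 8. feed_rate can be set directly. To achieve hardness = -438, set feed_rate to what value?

feed_rate = 5

Intervening on feed_rate fixes its value directly, overriding its dependence on temperature.
Substituting into the viscosity equation gives viscosity = 3*feed_rate + 37.
This gives grain_size = 12*feed_rate + 159.
Substituting into the hardness equation gives hardness = -24*feed_rate - 318.
Solve -24*feed_rate - 318 = -438: feed_rate = (-438 + 318) / -24 = 5.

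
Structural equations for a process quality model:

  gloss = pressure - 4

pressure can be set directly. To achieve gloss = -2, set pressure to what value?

Solve pressure - 4 = -2: pressure = (-2 + 4) / 1 = 2.

pressure = 2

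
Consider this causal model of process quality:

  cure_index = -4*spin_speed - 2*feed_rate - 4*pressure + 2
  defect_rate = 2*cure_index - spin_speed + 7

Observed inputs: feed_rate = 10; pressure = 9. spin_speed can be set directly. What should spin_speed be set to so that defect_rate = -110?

spin_speed = 1

Substituting into the cure_index equation gives cure_index = -4*spin_speed - 54.
Substituting into the defect_rate equation gives defect_rate = -9*spin_speed - 101.
Solve -9*spin_speed - 101 = -110: spin_speed = (-110 + 101) / -9 = 1.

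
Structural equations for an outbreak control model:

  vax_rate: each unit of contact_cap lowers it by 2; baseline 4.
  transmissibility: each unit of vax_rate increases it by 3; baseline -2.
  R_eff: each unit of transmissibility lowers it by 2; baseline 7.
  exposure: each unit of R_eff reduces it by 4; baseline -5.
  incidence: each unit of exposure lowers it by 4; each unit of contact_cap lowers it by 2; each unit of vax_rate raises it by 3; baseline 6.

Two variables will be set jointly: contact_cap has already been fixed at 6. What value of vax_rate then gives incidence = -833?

vax_rate = 11

With contact_cap held at 6:
Intervening on vax_rate fixes its value directly, overriding its dependence on contact_cap.
Substituting into the R_eff equation gives R_eff = -6*vax_rate + 11.
Substituting into the exposure equation gives exposure = 24*vax_rate - 49.
So incidence = -93*vax_rate + 190.
Solve -93*vax_rate + 190 = -833: vax_rate = (-833 - 190) / -93 = 11.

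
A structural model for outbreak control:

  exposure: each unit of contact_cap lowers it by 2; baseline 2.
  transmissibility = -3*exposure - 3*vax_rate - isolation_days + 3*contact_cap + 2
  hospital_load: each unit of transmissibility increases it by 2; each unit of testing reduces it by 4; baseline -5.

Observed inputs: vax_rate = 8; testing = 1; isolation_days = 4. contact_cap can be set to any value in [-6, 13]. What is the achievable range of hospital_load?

Substituting into the transmissibility equation gives transmissibility = 9*contact_cap - 32.
So hospital_load = 18*contact_cap - 73.
Linear in contact_cap, so extremes are at the endpoints: contact_cap = -6 gives hospital_load = -181; contact_cap = 13 gives hospital_load = 161.

-181 to 161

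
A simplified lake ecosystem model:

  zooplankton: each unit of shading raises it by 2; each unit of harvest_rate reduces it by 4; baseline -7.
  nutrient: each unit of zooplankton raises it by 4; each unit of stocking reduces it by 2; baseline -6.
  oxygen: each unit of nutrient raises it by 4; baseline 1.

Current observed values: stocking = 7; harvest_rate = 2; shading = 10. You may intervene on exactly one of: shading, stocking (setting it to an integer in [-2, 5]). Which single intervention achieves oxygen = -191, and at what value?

Intervening on shading: with other inputs at their observed values, oxygen = 32*shading - 319. Solving for -191 gives shading = 4, within [-2, 5].
Intervening on stocking: oxygen = -8*stocking + 57. Reaching -191 requires stocking = 31, outside [-2, 5].

set shading = 4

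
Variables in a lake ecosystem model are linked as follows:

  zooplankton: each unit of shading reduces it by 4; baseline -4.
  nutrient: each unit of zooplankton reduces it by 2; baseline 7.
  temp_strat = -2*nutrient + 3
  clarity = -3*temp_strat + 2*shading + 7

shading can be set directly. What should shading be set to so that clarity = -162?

shading = -5

Substituting into the nutrient equation gives nutrient = 8*shading + 15.
Substituting into the temp_strat equation gives temp_strat = -16*shading - 27.
So clarity = 50*shading + 88.
Solve 50*shading + 88 = -162: shading = (-162 - 88) / 50 = -5.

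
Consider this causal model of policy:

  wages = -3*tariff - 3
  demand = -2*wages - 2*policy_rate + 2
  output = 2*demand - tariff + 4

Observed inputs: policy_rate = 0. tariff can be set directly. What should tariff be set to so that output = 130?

tariff = 10

Substituting into the demand equation gives demand = 6*tariff + 8.
So output = 11*tariff + 20.
Solve 11*tariff + 20 = 130: tariff = (130 - 20) / 11 = 10.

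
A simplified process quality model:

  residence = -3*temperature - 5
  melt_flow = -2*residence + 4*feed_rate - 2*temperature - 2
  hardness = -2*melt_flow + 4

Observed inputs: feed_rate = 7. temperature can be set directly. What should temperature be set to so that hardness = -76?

Substituting into the melt_flow equation gives melt_flow = 4*temperature + 36.
So hardness = -8*temperature - 68.
Solve -8*temperature - 68 = -76: temperature = (-76 + 68) / -8 = 1.

temperature = 1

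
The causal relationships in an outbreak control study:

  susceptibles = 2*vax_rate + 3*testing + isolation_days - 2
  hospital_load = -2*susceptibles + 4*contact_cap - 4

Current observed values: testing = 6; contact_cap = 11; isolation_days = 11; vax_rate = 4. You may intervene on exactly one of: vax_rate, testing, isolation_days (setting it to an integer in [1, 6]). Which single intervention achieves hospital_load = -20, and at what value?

set isolation_days = 6

Intervening on vax_rate: hospital_load = -4*vax_rate - 14. Reaching -20 requires vax_rate = 3/2, not an integer.
Intervening on testing: hospital_load = -6*testing + 6. Reaching -20 requires testing = 13/3, not an integer.
Intervening on isolation_days: with other inputs at their observed values, hospital_load = -2*isolation_days - 8. Solving for -20 gives isolation_days = 6, within [1, 6].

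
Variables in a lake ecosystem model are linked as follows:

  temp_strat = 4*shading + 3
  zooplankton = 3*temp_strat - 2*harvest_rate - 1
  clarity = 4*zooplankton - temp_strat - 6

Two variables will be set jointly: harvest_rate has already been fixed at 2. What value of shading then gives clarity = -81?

shading = -2

With harvest_rate held at 2:
Substituting into the zooplankton equation gives zooplankton = 12*shading + 4.
Substituting into the clarity equation gives clarity = 44*shading + 7.
Solve 44*shading + 7 = -81: shading = (-81 - 7) / 44 = -2.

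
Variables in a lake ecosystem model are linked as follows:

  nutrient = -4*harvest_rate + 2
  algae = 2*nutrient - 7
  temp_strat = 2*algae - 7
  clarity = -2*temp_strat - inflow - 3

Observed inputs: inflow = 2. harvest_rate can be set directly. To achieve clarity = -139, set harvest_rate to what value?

harvest_rate = -5

Substituting into the algae equation gives algae = -8*harvest_rate - 3.
Substituting into the temp_strat equation gives temp_strat = -16*harvest_rate - 13.
This gives clarity = 32*harvest_rate + 21.
Solve 32*harvest_rate + 21 = -139: harvest_rate = (-139 - 21) / 32 = -5.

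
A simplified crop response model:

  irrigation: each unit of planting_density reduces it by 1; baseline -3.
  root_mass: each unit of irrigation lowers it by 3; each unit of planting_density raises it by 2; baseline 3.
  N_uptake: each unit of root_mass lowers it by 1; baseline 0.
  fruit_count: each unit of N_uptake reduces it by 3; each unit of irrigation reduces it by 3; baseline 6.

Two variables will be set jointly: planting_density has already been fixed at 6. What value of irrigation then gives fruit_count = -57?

irrigation = 9

With planting_density held at 6:
Intervening on irrigation fixes its value directly, overriding its dependence on planting_density.
Substituting into the root_mass equation gives root_mass = -3*irrigation + 15.
N_uptake becomes 3*irrigation - 15.
So fruit_count = -12*irrigation + 51.
Solve -12*irrigation + 51 = -57: irrigation = (-57 - 51) / -12 = 9.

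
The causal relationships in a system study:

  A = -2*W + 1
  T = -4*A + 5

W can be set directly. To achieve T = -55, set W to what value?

W = -7

Substituting into the T equation gives T = 8*W + 1.
Solve 8*W + 1 = -55: W = (-55 - 1) / 8 = -7.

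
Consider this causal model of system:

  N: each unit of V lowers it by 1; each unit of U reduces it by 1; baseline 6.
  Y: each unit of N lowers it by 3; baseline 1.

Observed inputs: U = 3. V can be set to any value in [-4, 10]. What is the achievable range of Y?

Substituting into the N equation gives N = -V + 3.
Substituting into the Y equation gives Y = 3*V - 8.
Linear in V, so extremes are at the endpoints: V = -4 gives Y = -20; V = 10 gives Y = 22.

-20 to 22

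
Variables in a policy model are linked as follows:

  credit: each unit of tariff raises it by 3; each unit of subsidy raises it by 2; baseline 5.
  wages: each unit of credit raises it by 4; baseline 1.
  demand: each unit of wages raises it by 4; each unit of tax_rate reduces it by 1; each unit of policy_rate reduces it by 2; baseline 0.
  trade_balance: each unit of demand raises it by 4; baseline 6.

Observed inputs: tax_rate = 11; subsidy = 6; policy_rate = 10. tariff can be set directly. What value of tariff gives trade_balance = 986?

Substituting into the credit equation gives credit = 3*tariff + 17.
wages becomes 12*tariff + 69.
So demand = 48*tariff + 245.
trade_balance becomes 192*tariff + 986.
Solve 192*tariff + 986 = 986: tariff = (986 - 986) / 192 = 0.

tariff = 0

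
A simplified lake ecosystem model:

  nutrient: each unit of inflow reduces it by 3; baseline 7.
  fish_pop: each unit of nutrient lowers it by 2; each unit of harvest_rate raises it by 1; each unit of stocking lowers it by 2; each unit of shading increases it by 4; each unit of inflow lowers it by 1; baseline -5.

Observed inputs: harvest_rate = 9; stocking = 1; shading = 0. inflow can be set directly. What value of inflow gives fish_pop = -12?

Substituting into the fish_pop equation gives fish_pop = 5*inflow - 12.
Solve 5*inflow - 12 = -12: inflow = (-12 + 12) / 5 = 0.

inflow = 0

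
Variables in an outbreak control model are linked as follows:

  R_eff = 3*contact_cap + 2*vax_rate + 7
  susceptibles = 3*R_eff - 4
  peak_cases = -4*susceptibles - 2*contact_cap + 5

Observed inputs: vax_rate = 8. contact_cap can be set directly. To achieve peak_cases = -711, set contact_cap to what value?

contact_cap = 12

Substituting into the R_eff equation gives R_eff = 3*contact_cap + 23.
Substituting into the susceptibles equation gives susceptibles = 9*contact_cap + 65.
So peak_cases = -38*contact_cap - 255.
Solve -38*contact_cap - 255 = -711: contact_cap = (-711 + 255) / -38 = 12.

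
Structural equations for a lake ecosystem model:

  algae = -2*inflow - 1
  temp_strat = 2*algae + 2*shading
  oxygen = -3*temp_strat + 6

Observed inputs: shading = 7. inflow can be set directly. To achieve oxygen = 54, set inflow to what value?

inflow = 7

Substituting into the temp_strat equation gives temp_strat = -4*inflow + 12.
oxygen becomes 12*inflow - 30.
Solve 12*inflow - 30 = 54: inflow = (54 + 30) / 12 = 7.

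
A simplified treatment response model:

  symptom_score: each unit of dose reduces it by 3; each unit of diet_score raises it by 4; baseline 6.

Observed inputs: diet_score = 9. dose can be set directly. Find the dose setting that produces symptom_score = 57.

dose = -5

Substituting into the symptom_score equation gives symptom_score = -3*dose + 42.
Solve -3*dose + 42 = 57: dose = (57 - 42) / -3 = -5.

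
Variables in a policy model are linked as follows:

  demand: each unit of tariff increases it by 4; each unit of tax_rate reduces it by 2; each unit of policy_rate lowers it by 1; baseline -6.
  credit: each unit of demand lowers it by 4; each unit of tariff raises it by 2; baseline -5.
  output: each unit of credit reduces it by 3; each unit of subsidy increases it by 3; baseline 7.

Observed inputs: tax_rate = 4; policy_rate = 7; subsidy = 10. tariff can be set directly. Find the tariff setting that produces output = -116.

tariff = 2

Substituting into the demand equation gives demand = 4*tariff - 21.
Substituting into the credit equation gives credit = -14*tariff + 79.
So output = 42*tariff - 200.
Solve 42*tariff - 200 = -116: tariff = (-116 + 200) / 42 = 2.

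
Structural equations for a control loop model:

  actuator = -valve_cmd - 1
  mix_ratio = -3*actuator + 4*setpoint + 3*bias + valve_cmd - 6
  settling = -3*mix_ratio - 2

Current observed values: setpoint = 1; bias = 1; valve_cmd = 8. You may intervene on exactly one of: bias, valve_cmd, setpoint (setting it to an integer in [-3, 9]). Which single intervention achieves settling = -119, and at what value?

set bias = 2

Intervening on bias: with other inputs at their observed values, settling = -9*bias - 101. Solving for -119 gives bias = 2, within [-3, 9].
Intervening on valve_cmd: settling = -12*valve_cmd - 14. Reaching -119 requires valve_cmd = 35/4, not an integer.
Intervening on setpoint: settling = -12*setpoint - 98. Reaching -119 requires setpoint = 7/4, not an integer.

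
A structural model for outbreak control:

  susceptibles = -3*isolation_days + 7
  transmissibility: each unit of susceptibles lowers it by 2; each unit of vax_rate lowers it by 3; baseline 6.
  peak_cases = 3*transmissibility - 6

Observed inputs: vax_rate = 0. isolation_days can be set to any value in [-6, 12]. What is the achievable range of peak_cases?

-138 to 186

Substituting into the transmissibility equation gives transmissibility = 6*isolation_days - 8.
Substituting into the peak_cases equation gives peak_cases = 18*isolation_days - 30.
Linear in isolation_days, so extremes are at the endpoints: isolation_days = -6 gives peak_cases = -138; isolation_days = 12 gives peak_cases = 186.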